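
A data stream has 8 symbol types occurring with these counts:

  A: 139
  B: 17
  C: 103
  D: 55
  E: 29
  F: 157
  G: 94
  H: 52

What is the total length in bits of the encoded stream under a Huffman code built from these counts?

1786

Build the Huffman tree bottom-up:
B(17) + E(29) → 46
46 + H(52) → 98
D(55) + G(94) → 149
98 + C(103) → 201
A(139) + 149 → 288
F(157) + 201 → 358
288 + 358 → 646
Each symbol's bit-cost is frequency × depth; summing gives 1786 bits (equivalently 46 + 98 + 149 + 201 + 288 + 358 + 646).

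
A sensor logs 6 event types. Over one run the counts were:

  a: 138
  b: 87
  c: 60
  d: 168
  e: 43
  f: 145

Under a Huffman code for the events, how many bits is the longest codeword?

4

Merge the two lowest-weight nodes at each step:
combine e(43), c(60) → 103
combine b(87), 103 → 190
combine a(138), f(145) → 283
combine d(168), 190 → 358
combine 283, 358 → 641
The first pair merged (e, c) ends up deepest, at depth 4.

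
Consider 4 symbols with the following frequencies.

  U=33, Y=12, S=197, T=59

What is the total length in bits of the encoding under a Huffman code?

450

Build the Huffman tree bottom-up:
Y(12) + U(33) → 45
45 + T(59) → 104
104 + S(197) → 301
Each symbol's bit-cost is frequency × depth; summing gives 450 bits (equivalently 45 + 104 + 301).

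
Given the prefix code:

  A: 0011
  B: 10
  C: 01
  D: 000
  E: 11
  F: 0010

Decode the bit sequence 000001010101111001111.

Read left to right; each codeword is recognised as soon as it completes (prefix code):
  000→D | 0010→F | 10→B | 10→B | 11→E | 11→E | 0011→A | 11→E
Decoded message: DFBBEEAE

DFBBEEAE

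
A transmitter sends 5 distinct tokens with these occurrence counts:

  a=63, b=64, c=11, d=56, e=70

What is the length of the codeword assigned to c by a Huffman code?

3

Huffman merges, smallest pair first:
merge c(11) and d(56): 67
merge a(63) and b(64): 127
merge 67 and e(70): 137
merge 127 and 137: 264
c's leaf is at depth 3, giving a 3-bit codeword.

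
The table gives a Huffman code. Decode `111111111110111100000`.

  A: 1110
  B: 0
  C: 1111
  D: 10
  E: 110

Read left to right; each codeword is recognised as soon as it completes (prefix code):
  1111→C | 1111→C | 1110→A | 1111→C | 0→B | 0→B | 0→B | 0→B | 0→B
Decoded message: CCACBBBBB

CCACBBBBB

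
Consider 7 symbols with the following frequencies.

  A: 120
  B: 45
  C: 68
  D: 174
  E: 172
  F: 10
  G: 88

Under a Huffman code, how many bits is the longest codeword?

Merge the two lowest-weight nodes at each step:
combine F(10), B(45) → 55
combine 55, C(68) → 123
combine G(88), A(120) → 208
combine 123, E(172) → 295
combine D(174), 208 → 382
combine 295, 382 → 677
The rarest symbols sit at the bottom; the longest codeword is 4 bits.

4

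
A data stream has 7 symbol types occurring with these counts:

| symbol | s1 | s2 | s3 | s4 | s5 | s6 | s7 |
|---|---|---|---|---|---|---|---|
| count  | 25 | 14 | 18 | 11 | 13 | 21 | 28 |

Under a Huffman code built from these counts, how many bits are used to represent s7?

Repeatedly merge the two smallest:
combine s4(11), s5(13) → 24
combine s2(14), s3(18) → 32
combine s6(21), 24 → 45
combine s1(25), s7(28) → 53
combine 32, 45 → 77
combine 53, 77 → 130
s7's leaf is at depth 2, giving a 2-bit codeword.

2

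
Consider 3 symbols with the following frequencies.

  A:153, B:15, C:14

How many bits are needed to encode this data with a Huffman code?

211

Build the Huffman tree bottom-up:
merge C(14) and B(15): 29
merge 29 and A(153): 182
Each symbol's bit-cost is frequency × depth; summing gives 211 bits (equivalently 29 + 182).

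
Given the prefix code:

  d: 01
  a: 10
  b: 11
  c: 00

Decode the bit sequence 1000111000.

acbac

Read left to right; each codeword is recognised as soon as it completes (prefix code):
  10→a | 00→c | 11→b | 10→a | 00→c
Decoded message: acbac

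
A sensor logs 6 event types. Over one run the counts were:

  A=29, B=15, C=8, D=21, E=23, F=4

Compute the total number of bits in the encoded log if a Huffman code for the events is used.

Build the Huffman tree bottom-up:
F(4) + C(8) → 12
12 + B(15) → 27
D(21) + E(23) → 44
27 + A(29) → 56
44 + 56 → 100
Each symbol's bit-cost is frequency × depth; summing gives 239 bits (equivalently 12 + 27 + 44 + 56 + 100).

239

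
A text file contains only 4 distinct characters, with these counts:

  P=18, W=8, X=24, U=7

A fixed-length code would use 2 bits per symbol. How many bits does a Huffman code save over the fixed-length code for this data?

9

Fixed-length: 2 bits × 57 symbols = 114 bits.
Huffman merges:
merge U(7) and W(8): 15
merge 15 and P(18): 33
merge X(24) and 33: 57
Huffman total = 15 + 33 + 57 = 105 bits.
Saving = 114 − 105 = 9 bits.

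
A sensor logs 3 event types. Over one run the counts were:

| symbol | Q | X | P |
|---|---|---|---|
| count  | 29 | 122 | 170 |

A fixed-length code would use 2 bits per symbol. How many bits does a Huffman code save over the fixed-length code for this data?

170

Fixed-length: 2 bits × 321 symbols = 642 bits.
Huffman merges:
combine Q(29), X(122) → 151
combine 151, P(170) → 321
Huffman total = 151 + 321 = 472 bits.
Saving = 642 − 472 = 170 bits.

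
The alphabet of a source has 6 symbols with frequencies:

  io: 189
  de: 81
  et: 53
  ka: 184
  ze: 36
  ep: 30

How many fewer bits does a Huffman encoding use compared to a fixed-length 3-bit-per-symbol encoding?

388

Fixed-length: 3 bits × 573 symbols = 1719 bits.
Huffman merges:
combine ep(30), ze(36) → 66
combine et(53), 66 → 119
combine de(81), 119 → 200
combine ka(184), io(189) → 373
combine 200, 373 → 573
Huffman total = 66 + 119 + 200 + 373 + 573 = 1331 bits.
Saving = 1719 − 1331 = 388 bits.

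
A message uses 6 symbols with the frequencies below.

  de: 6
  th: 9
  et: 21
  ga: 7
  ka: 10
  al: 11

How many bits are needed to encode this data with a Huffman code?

160

Build the Huffman tree bottom-up:
merge de(6) and ga(7): 13
merge th(9) and ka(10): 19
merge al(11) and 13: 24
merge 19 and et(21): 40
merge 24 and 40: 64
Each symbol's bit-cost is frequency × depth; summing gives 160 bits (equivalently 13 + 19 + 24 + 40 + 64).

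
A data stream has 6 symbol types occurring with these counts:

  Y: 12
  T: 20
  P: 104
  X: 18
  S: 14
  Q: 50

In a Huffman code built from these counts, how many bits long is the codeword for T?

Repeatedly merge the two smallest:
merge Y(12) and S(14): 26
merge X(18) and T(20): 38
merge 26 and 38: 64
merge Q(50) and 64: 114
merge P(104) and 114: 218
The subtree containing T is merged 4 times, so code length = 4.

4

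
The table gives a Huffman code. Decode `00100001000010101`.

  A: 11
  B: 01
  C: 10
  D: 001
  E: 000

Read left to right; each codeword is recognised as soon as it completes (prefix code):
  001→D | 000→E | 01→B | 000→E | 01→B | 01→B | 01→B
Decoded message: DEBEBBB

DEBEBBB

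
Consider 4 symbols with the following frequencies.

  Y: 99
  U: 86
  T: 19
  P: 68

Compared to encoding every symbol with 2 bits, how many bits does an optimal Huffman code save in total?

12

Fixed-length: 2 bits × 272 symbols = 544 bits.
Huffman merges:
combine T(19), P(68) → 87
combine U(86), 87 → 173
combine Y(99), 173 → 272
Huffman total = 87 + 173 + 272 = 532 bits.
Saving = 544 − 532 = 12 bits.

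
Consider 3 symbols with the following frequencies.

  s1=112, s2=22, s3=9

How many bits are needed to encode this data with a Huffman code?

Build the Huffman tree bottom-up:
merge s3(9) and s2(22): 31
merge 31 and s1(112): 143
Each symbol's bit-cost is frequency × depth; summing gives 174 bits (equivalently 31 + 143).

174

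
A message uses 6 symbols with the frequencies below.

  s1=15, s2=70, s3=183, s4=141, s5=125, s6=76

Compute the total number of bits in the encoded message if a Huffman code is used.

1466

Merge the two smallest weights repeatedly:
merge s1(15) and s2(70): 85
merge s6(76) and 85: 161
merge s5(125) and s4(141): 266
merge 161 and s3(183): 344
merge 266 and 344: 610
Each symbol's bit-cost is frequency × depth; summing gives 1466 bits (equivalently 85 + 161 + 266 + 344 + 610).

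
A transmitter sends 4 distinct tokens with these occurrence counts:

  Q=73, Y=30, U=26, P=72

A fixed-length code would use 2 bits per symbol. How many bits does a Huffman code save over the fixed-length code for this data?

17

Fixed-length: 2 bits × 201 symbols = 402 bits.
Huffman merges:
combine U(26), Y(30) → 56
combine 56, P(72) → 128
combine Q(73), 128 → 201
Huffman total = 56 + 128 + 201 = 385 bits.
Saving = 402 − 385 = 17 bits.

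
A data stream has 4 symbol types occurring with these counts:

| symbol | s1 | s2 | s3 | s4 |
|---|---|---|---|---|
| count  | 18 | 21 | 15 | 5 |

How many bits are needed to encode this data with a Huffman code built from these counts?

Greedily combine the two least-frequent nodes:
s4(5) + s3(15) → 20
s1(18) + 20 → 38
s2(21) + 38 → 59
Total encoded bits = sum of merged weights = 20 + 38 + 59 = 117.

117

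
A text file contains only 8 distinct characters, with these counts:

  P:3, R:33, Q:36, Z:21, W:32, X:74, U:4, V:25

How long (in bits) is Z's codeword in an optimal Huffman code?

4

Repeatedly merge the two smallest:
P(3) + U(4) → 7
7 + Z(21) → 28
V(25) + 28 → 53
W(32) + R(33) → 65
Q(36) + 53 → 89
65 + X(74) → 139
89 + 139 → 228
Z's leaf is at depth 4, giving a 4-bit codeword.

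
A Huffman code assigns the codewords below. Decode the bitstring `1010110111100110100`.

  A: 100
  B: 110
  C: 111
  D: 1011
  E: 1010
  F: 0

EBCABA

Read left to right; each codeword is recognised as soon as it completes (prefix code):
  1010→E | 110→B | 111→C | 100→A | 110→B | 100→A
Decoded message: EBCABA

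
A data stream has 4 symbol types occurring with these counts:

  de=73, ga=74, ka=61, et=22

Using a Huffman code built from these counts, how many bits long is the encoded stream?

460

Build the Huffman tree bottom-up:
combine et(22), ka(61) → 83
combine de(73), ga(74) → 147
combine 83, 147 → 230
Total encoded bits = sum of merged weights = 83 + 147 + 230 = 460.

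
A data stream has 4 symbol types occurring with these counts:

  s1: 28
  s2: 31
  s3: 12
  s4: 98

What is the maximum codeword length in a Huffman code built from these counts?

3

Merge the two lowest-weight nodes at each step:
s3(12) + s1(28) → 40
s2(31) + 40 → 71
71 + s4(98) → 169
Maximum depth reached is 3.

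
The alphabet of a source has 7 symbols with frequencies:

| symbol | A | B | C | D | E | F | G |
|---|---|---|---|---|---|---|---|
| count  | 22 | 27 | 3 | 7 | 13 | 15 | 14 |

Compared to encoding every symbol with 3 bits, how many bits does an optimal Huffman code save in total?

Fixed-length: 3 bits × 101 symbols = 303 bits.
Huffman merges:
C(3) + D(7) → 10
10 + E(13) → 23
G(14) + F(15) → 29
A(22) + 23 → 45
B(27) + 29 → 56
45 + 56 → 101
Huffman total = 10 + 23 + 29 + 45 + 56 + 101 = 264 bits.
Saving = 303 − 264 = 39 bits.

39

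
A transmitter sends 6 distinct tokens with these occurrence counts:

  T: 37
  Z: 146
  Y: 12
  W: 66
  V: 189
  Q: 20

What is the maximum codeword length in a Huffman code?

5

Merge the two lowest-weight nodes at each step:
combine Y(12), Q(20) → 32
combine 32, T(37) → 69
combine W(66), 69 → 135
combine 135, Z(146) → 281
combine V(189), 281 → 470
The first pair merged (Y, Q) ends up deepest, at depth 5.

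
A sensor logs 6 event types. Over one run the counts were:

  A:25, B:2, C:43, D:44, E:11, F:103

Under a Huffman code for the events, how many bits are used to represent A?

4

Huffman merges, smallest pair first:
merge B(2) and E(11): 13
merge 13 and A(25): 38
merge 38 and C(43): 81
merge D(44) and 81: 125
merge F(103) and 125: 228
A sits 4 levels below the root, so its codeword is 4 bits.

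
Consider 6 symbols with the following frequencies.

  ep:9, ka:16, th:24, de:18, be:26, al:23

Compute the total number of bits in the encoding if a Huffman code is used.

298

Build the Huffman tree bottom-up:
ep(9) + ka(16) → 25
de(18) + al(23) → 41
th(24) + 25 → 49
be(26) + 41 → 67
49 + 67 → 116
Each symbol's bit-cost is frequency × depth; summing gives 298 bits (equivalently 25 + 41 + 49 + 67 + 116).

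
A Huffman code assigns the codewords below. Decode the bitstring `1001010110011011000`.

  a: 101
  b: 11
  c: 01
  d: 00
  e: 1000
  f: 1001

fccfae

Read left to right; each codeword is recognised as soon as it completes (prefix code):
  1001→f | 01→c | 01→c | 1001→f | 101→a | 1000→e
Decoded message: fccfae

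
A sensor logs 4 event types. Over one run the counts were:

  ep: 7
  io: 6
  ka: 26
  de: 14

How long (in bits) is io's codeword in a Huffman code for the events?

3

Build the tree from the bottom:
io(6) + ep(7) → 13
13 + de(14) → 27
ka(26) + 27 → 53
io sits 3 levels below the root, so its codeword is 3 bits.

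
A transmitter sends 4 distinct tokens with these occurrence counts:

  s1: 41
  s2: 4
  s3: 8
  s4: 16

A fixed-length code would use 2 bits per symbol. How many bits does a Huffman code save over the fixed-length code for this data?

Fixed-length: 2 bits × 69 symbols = 138 bits.
Huffman merges:
combine s2(4), s3(8) → 12
combine 12, s4(16) → 28
combine 28, s1(41) → 69
Huffman total = 12 + 28 + 69 = 109 bits.
Saving = 138 − 109 = 29 bits.

29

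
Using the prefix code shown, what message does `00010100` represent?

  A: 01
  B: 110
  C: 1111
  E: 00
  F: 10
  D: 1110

EAAE

Read left to right; each codeword is recognised as soon as it completes (prefix code):
  00→E | 01→A | 01→A | 00→E
Decoded message: EAAE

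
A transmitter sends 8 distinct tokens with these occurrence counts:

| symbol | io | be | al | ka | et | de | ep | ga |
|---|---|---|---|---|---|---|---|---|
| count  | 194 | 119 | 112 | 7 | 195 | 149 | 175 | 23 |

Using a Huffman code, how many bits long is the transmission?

Build the Huffman tree bottom-up:
ka(7) + ga(23) → 30
30 + al(112) → 142
be(119) + 142 → 261
de(149) + ep(175) → 324
io(194) + et(195) → 389
261 + 324 → 585
389 + 585 → 974
Total encoded bits = sum of merged weights = 30 + 142 + 261 + 324 + 389 + 585 + 974 = 2705.

2705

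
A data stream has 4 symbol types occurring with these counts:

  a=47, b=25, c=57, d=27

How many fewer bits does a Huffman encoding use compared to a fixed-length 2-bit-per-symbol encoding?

5

Fixed-length: 2 bits × 156 symbols = 312 bits.
Huffman merges:
combine b(25), d(27) → 52
combine a(47), 52 → 99
combine c(57), 99 → 156
Huffman total = 52 + 99 + 156 = 307 bits.
Saving = 312 − 307 = 5 bits.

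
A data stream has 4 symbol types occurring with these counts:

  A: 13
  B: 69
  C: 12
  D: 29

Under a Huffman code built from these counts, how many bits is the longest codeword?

Merge the two lowest-weight nodes at each step:
C(12) + A(13) → 25
25 + D(29) → 54
54 + B(69) → 123
The rarest symbols sit at the bottom; the longest codeword is 3 bits.

3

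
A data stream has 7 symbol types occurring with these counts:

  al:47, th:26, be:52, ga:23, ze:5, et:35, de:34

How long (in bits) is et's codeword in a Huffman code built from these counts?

3

Build the tree from the bottom:
ze(5) + ga(23) → 28
th(26) + 28 → 54
de(34) + et(35) → 69
al(47) + be(52) → 99
54 + 69 → 123
99 + 123 → 222
et's leaf is at depth 3, giving a 3-bit codeword.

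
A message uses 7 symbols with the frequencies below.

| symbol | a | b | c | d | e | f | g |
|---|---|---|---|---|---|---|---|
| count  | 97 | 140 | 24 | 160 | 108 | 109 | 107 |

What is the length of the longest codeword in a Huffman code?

Merge the two lowest-weight nodes at each step:
c(24) + a(97) → 121
g(107) + e(108) → 215
f(109) + 121 → 230
b(140) + d(160) → 300
215 + 230 → 445
300 + 445 → 745
Maximum depth reached is 4.

4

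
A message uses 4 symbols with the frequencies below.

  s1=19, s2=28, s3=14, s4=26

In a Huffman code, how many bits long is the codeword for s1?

2

Repeatedly merge the two smallest:
combine s3(14), s1(19) → 33
combine s4(26), s2(28) → 54
combine 33, 54 → 87
s1 sits 2 levels below the root, so its codeword is 2 bits.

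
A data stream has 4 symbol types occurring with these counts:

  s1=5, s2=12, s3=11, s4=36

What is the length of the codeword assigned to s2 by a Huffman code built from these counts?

Huffman merges, smallest pair first:
s1(5) + s3(11) → 16
s2(12) + 16 → 28
28 + s4(36) → 64
s2 sits 2 levels below the root, so its codeword is 2 bits.

2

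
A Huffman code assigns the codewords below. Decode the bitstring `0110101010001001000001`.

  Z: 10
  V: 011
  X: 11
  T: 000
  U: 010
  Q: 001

VUZZQQTQ

Read left to right; each codeword is recognised as soon as it completes (prefix code):
  011→V | 010→U | 10→Z | 10→Z | 001→Q | 001→Q | 000→T | 001→Q
Decoded message: VUZZQQTQ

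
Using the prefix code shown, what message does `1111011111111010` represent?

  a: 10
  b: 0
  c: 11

ccbccccba

Read left to right; each codeword is recognised as soon as it completes (prefix code):
  11→c | 11→c | 0→b | 11→c | 11→c | 11→c | 11→c | 0→b | 10→a
Decoded message: ccbccccba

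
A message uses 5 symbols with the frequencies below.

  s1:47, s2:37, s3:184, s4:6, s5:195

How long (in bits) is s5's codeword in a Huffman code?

1

Build the tree from the bottom:
combine s4(6), s2(37) → 43
combine 43, s1(47) → 90
combine 90, s3(184) → 274
combine s5(195), 274 → 469
s5 is a child of the root — depth 1, so its codeword is a single bit.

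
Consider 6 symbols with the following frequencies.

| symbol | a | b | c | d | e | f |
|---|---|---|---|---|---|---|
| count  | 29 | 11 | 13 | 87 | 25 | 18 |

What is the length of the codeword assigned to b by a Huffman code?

Build the tree from the bottom:
combine b(11), c(13) → 24
combine f(18), 24 → 42
combine e(25), a(29) → 54
combine 42, 54 → 96
combine d(87), 96 → 183
The subtree containing b is merged 4 times, so code length = 4.

4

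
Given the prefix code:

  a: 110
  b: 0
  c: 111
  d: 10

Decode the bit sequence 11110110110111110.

Read left to right; each codeword is recognised as soon as it completes (prefix code):
  111→c | 10→d | 110→a | 110→a | 111→c | 110→a
Decoded message: cdaaca

cdaaca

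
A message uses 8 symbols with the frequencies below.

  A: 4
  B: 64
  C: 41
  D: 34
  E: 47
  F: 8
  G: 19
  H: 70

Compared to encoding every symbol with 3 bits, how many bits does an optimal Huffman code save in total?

91

Fixed-length: 3 bits × 287 symbols = 861 bits.
Huffman merges:
combine A(4), F(8) → 12
combine 12, G(19) → 31
combine 31, D(34) → 65
combine C(41), E(47) → 88
combine B(64), 65 → 129
combine H(70), 88 → 158
combine 129, 158 → 287
Huffman total = 12 + 31 + 65 + 88 + 129 + 158 + 287 = 770 bits.
Saving = 861 − 770 = 91 bits.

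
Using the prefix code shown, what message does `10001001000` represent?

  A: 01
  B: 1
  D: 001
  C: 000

BCBDC

Read left to right; each codeword is recognised as soon as it completes (prefix code):
  1→B | 000→C | 1→B | 001→D | 000→C
Decoded message: BCBDC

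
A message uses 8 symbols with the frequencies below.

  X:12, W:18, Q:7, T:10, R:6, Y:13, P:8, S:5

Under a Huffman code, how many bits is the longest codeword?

4

Merge the two lowest-weight nodes at each step:
merge S(5) and R(6): 11
merge Q(7) and P(8): 15
merge T(10) and 11: 21
merge X(12) and Y(13): 25
merge 15 and W(18): 33
merge 21 and 25: 46
merge 33 and 46: 79
Maximum depth reached is 4.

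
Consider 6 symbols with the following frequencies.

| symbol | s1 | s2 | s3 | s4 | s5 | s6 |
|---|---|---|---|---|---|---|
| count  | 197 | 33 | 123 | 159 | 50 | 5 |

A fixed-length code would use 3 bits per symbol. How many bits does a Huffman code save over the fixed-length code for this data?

441

Fixed-length: 3 bits × 567 symbols = 1701 bits.
Huffman merges:
s6(5) + s2(33) → 38
38 + s5(50) → 88
88 + s3(123) → 211
s4(159) + s1(197) → 356
211 + 356 → 567
Huffman total = 38 + 88 + 211 + 356 + 567 = 1260 bits.
Saving = 1701 − 1260 = 441 bits.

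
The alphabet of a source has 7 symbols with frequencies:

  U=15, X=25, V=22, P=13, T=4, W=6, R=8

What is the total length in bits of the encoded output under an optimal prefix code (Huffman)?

242

Merge the two smallest weights repeatedly:
merge T(4) and W(6): 10
merge R(8) and 10: 18
merge P(13) and U(15): 28
merge 18 and V(22): 40
merge X(25) and 28: 53
merge 40 and 53: 93
The encoded length is the sum of every internal node's weight: 10 + 18 + 28 + 40 + 53 + 93 = 242 bits.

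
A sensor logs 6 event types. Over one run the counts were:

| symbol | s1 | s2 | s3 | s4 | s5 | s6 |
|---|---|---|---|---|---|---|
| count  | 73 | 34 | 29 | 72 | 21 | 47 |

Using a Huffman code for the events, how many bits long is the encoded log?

683

Build the Huffman tree bottom-up:
s5(21) + s3(29) → 50
s2(34) + s6(47) → 81
50 + s4(72) → 122
s1(73) + 81 → 154
122 + 154 → 276
Total encoded bits = sum of merged weights = 50 + 81 + 122 + 154 + 276 = 683.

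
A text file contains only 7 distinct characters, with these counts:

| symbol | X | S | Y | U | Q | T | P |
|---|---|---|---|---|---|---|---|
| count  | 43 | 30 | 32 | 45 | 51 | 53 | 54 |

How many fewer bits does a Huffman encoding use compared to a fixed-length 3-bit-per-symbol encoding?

Fixed-length: 3 bits × 308 symbols = 924 bits.
Huffman merges:
S(30) + Y(32) → 62
X(43) + U(45) → 88
Q(51) + T(53) → 104
P(54) + 62 → 116
88 + 104 → 192
116 + 192 → 308
Huffman total = 62 + 88 + 104 + 116 + 192 + 308 = 870 bits.
Saving = 924 − 870 = 54 bits.

54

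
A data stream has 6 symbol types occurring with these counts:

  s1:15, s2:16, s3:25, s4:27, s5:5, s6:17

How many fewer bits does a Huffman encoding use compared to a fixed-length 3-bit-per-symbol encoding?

52

Fixed-length: 3 bits × 105 symbols = 315 bits.
Huffman merges:
combine s5(5), s1(15) → 20
combine s2(16), s6(17) → 33
combine 20, s3(25) → 45
combine s4(27), 33 → 60
combine 45, 60 → 105
Huffman total = 20 + 33 + 45 + 60 + 105 = 263 bits.
Saving = 315 − 263 = 52 bits.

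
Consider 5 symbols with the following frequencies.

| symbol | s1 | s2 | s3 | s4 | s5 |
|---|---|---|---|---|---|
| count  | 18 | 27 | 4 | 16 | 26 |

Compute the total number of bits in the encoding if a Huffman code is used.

Greedily combine the two least-frequent nodes:
s3(4) + s4(16) → 20
s1(18) + 20 → 38
s5(26) + s2(27) → 53
38 + 53 → 91
Total encoded bits = sum of merged weights = 20 + 38 + 53 + 91 = 202.

202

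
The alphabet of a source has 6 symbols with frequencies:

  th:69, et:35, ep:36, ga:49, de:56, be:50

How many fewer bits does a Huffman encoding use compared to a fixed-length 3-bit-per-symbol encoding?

125

Fixed-length: 3 bits × 295 symbols = 885 bits.
Huffman merges:
et(35) + ep(36) → 71
ga(49) + be(50) → 99
de(56) + th(69) → 125
71 + 99 → 170
125 + 170 → 295
Huffman total = 71 + 99 + 125 + 170 + 295 = 760 bits.
Saving = 885 − 760 = 125 bits.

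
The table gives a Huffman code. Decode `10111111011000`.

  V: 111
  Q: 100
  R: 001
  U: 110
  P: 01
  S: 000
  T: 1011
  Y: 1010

Read left to right; each codeword is recognised as soon as it completes (prefix code):
  1011→T | 111→V | 1011→T | 000→S
Decoded message: TVTS

TVTS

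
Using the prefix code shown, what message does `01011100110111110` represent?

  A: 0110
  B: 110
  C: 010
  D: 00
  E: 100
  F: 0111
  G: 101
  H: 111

Read left to right; each codeword is recognised as soon as it completes (prefix code):
  010→C | 111→H | 00→D | 110→B | 111→H | 110→B
Decoded message: CHDBHB

CHDBHB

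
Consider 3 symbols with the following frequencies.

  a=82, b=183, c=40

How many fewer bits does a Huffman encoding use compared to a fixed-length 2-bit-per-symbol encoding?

183

Fixed-length: 2 bits × 305 symbols = 610 bits.
Huffman merges:
combine c(40), a(82) → 122
combine 122, b(183) → 305
Huffman total = 122 + 305 = 427 bits.
Saving = 610 − 427 = 183 bits.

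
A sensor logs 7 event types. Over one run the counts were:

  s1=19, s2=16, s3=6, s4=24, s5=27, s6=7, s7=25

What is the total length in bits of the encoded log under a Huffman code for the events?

Greedily combine the two least-frequent nodes:
merge s3(6) and s6(7): 13
merge 13 and s2(16): 29
merge s1(19) and s4(24): 43
merge s7(25) and s5(27): 52
merge 29 and 43: 72
merge 52 and 72: 124
The encoded length is the sum of every internal node's weight: 13 + 29 + 43 + 52 + 72 + 124 = 333 bits.

333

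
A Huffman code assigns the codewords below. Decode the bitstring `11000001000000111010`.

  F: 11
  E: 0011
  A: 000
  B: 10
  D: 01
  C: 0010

Read left to right; each codeword is recognised as soon as it completes (prefix code):
  11→F | 000→A | 0010→C | 000→A | 0011→E | 10→B | 10→B
Decoded message: FACAEBB

FACAEBB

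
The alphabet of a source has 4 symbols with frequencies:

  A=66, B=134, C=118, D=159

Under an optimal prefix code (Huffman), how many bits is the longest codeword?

Merge the two lowest-weight nodes at each step:
A(66) + C(118) → 184
B(134) + D(159) → 293
184 + 293 → 477
The first pair merged (A, C) ends up deepest, at depth 2.

2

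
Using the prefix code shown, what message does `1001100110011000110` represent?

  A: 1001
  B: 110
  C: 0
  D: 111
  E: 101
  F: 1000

AAAFB

Read left to right; each codeword is recognised as soon as it completes (prefix code):
  1001→A | 1001→A | 1001→A | 1000→F | 110→B
Decoded message: AAAFB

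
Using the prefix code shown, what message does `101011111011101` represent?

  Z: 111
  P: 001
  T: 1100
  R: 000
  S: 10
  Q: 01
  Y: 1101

Read left to right; each codeword is recognised as soon as it completes (prefix code):
  10→S | 10→S | 111→Z | 1101→Y | 1101→Y
Decoded message: SSZYY

SSZYY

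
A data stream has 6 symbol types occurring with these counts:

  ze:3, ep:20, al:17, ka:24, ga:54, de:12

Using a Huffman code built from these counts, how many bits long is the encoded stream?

Merge the two smallest weights repeatedly:
ze(3) + de(12) → 15
15 + al(17) → 32
ep(20) + ka(24) → 44
32 + 44 → 76
ga(54) + 76 → 130
Each symbol's bit-cost is frequency × depth; summing gives 297 bits (equivalently 15 + 32 + 44 + 76 + 130).

297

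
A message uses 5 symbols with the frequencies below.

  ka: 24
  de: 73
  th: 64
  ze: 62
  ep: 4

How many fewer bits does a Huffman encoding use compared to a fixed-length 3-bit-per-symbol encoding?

199

Fixed-length: 3 bits × 227 symbols = 681 bits.
Huffman merges:
merge ep(4) and ka(24): 28
merge 28 and ze(62): 90
merge th(64) and de(73): 137
merge 90 and 137: 227
Huffman total = 28 + 90 + 137 + 227 = 482 bits.
Saving = 681 − 482 = 199 bits.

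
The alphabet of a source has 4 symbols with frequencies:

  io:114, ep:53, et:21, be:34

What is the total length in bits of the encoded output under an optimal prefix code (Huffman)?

385

Build the Huffman tree bottom-up:
merge et(21) and be(34): 55
merge ep(53) and 55: 108
merge 108 and io(114): 222
Each symbol's bit-cost is frequency × depth; summing gives 385 bits (equivalently 55 + 108 + 222).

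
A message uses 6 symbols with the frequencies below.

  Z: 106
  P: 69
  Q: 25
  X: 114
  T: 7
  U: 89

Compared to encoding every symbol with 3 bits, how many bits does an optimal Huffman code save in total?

Fixed-length: 3 bits × 410 symbols = 1230 bits.
Huffman merges:
T(7) + Q(25) → 32
32 + P(69) → 101
U(89) + 101 → 190
Z(106) + X(114) → 220
190 + 220 → 410
Huffman total = 32 + 101 + 190 + 220 + 410 = 953 bits.
Saving = 1230 − 953 = 277 bits.

277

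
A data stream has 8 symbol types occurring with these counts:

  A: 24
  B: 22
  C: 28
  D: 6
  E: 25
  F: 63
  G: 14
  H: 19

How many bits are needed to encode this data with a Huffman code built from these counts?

Build the Huffman tree bottom-up:
D(6) + G(14) → 20
H(19) + 20 → 39
B(22) + A(24) → 46
E(25) + C(28) → 53
39 + 46 → 85
53 + F(63) → 116
85 + 116 → 201
The encoded length is the sum of every internal node's weight: 20 + 39 + 46 + 53 + 85 + 116 + 201 = 560 bits.

560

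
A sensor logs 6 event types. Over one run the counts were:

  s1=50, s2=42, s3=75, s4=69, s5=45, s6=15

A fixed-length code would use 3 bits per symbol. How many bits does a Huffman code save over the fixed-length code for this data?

144

Fixed-length: 3 bits × 296 symbols = 888 bits.
Huffman merges:
s6(15) + s2(42) → 57
s5(45) + s1(50) → 95
57 + s4(69) → 126
s3(75) + 95 → 170
126 + 170 → 296
Huffman total = 57 + 95 + 126 + 170 + 296 = 744 bits.
Saving = 888 − 744 = 144 bits.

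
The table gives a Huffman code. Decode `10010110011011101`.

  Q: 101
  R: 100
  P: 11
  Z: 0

Read left to right; each codeword is recognised as soon as it completes (prefix code):
  100→R | 101→Q | 100→R | 11→P | 0→Z | 11→P | 101→Q
Decoded message: RQRPZPQ

RQRPZPQ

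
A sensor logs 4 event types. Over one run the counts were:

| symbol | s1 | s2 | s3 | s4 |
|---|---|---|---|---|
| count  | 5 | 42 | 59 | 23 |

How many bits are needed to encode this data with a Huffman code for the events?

227

Merge the two smallest weights repeatedly:
combine s1(5), s4(23) → 28
combine 28, s2(42) → 70
combine s3(59), 70 → 129
Each symbol's bit-cost is frequency × depth; summing gives 227 bits (equivalently 28 + 70 + 129).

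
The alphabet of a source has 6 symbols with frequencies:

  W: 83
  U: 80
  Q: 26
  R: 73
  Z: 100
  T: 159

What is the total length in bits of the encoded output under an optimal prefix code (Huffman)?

1304

Greedily combine the two least-frequent nodes:
Q(26) + R(73) → 99
U(80) + W(83) → 163
99 + Z(100) → 199
T(159) + 163 → 322
199 + 322 → 521
Total encoded bits = sum of merged weights = 99 + 163 + 199 + 322 + 521 = 1304.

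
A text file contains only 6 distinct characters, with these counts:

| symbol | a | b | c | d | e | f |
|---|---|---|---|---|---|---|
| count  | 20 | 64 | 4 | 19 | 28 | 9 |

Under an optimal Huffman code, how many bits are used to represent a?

Build the tree from the bottom:
combine c(4), f(9) → 13
combine 13, d(19) → 32
combine a(20), e(28) → 48
combine 32, 48 → 80
combine b(64), 80 → 144
The subtree containing a is merged 3 times, so code length = 3.

3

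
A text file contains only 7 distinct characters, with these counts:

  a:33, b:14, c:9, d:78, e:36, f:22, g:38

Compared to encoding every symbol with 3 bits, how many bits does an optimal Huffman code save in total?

93

Fixed-length: 3 bits × 230 symbols = 690 bits.
Huffman merges:
c(9) + b(14) → 23
f(22) + 23 → 45
a(33) + e(36) → 69
g(38) + 45 → 83
69 + d(78) → 147
83 + 147 → 230
Huffman total = 23 + 45 + 69 + 83 + 147 + 230 = 597 bits.
Saving = 690 − 597 = 93 bits.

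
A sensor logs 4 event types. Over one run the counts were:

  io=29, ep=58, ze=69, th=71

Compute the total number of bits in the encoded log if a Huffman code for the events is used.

Merge the two smallest weights repeatedly:
io(29) + ep(58) → 87
ze(69) + th(71) → 140
87 + 140 → 227
The encoded length is the sum of every internal node's weight: 87 + 140 + 227 = 454 bits.

454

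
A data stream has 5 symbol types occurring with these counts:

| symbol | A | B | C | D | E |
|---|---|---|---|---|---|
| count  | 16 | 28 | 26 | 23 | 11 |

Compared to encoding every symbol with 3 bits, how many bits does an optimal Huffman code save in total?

77

Fixed-length: 3 bits × 104 symbols = 312 bits.
Huffman merges:
E(11) + A(16) → 27
D(23) + C(26) → 49
27 + B(28) → 55
49 + 55 → 104
Huffman total = 27 + 49 + 55 + 104 = 235 bits.
Saving = 312 − 235 = 77 bits.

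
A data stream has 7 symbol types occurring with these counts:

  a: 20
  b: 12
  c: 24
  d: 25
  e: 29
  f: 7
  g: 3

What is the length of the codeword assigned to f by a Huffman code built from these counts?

Build the tree from the bottom:
combine g(3), f(7) → 10
combine 10, b(12) → 22
combine a(20), 22 → 42
combine c(24), d(25) → 49
combine e(29), 42 → 71
combine 49, 71 → 120
The subtree containing f is merged 5 times, so code length = 5.

5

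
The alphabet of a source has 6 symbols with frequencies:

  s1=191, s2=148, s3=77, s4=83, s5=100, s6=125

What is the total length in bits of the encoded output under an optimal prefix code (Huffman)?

Merge the two smallest weights repeatedly:
combine s3(77), s4(83) → 160
combine s5(100), s6(125) → 225
combine s2(148), 160 → 308
combine s1(191), 225 → 416
combine 308, 416 → 724
Total encoded bits = sum of merged weights = 160 + 225 + 308 + 416 + 724 = 1833.

1833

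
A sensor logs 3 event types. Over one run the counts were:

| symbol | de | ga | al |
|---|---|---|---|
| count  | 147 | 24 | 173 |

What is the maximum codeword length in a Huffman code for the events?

Merge the two lowest-weight nodes at each step:
ga(24) + de(147) → 171
171 + al(173) → 344
Maximum depth reached is 2.

2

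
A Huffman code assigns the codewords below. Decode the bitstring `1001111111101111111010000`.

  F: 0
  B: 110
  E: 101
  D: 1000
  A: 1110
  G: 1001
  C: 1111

Read left to right; each codeword is recognised as soon as it completes (prefix code):
  1001→G | 1111→C | 1110→A | 1111→C | 1110→A | 1000→D | 0→F
Decoded message: GCACADF

GCACADF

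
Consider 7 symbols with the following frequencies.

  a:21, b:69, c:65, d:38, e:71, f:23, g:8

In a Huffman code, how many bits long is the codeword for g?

Huffman merges, smallest pair first:
merge g(8) and a(21): 29
merge f(23) and 29: 52
merge d(38) and 52: 90
merge c(65) and b(69): 134
merge e(71) and 90: 161
merge 134 and 161: 295
g's leaf is at depth 5, giving a 5-bit codeword.

5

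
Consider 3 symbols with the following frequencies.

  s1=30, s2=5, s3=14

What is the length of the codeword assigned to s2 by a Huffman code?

Repeatedly merge the two smallest:
s2(5) + s3(14) → 19
19 + s1(30) → 49
The subtree containing s2 is merged 2 times, so code length = 2.

2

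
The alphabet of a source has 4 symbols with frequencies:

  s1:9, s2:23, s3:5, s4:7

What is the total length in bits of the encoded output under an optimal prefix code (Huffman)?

Merge the two smallest weights repeatedly:
merge s3(5) and s4(7): 12
merge s1(9) and 12: 21
merge 21 and s2(23): 44
Total encoded bits = sum of merged weights = 12 + 21 + 44 = 77.

77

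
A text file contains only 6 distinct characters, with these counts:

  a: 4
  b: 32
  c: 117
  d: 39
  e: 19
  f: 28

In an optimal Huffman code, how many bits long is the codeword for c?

1

Build the tree from the bottom:
combine a(4), e(19) → 23
combine 23, f(28) → 51
combine b(32), d(39) → 71
combine 51, 71 → 122
combine c(117), 122 → 239
c is a child of the root — depth 1, so its codeword is a single bit.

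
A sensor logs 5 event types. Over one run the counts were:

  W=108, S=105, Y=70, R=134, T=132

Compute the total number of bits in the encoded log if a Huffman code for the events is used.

Merge the two smallest weights repeatedly:
combine Y(70), S(105) → 175
combine W(108), T(132) → 240
combine R(134), 175 → 309
combine 240, 309 → 549
The encoded length is the sum of every internal node's weight: 175 + 240 + 309 + 549 = 1273 bits.

1273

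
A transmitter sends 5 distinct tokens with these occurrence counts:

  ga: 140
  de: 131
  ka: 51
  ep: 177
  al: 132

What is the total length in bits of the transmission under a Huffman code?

Build the Huffman tree bottom-up:
combine ka(51), de(131) → 182
combine al(132), ga(140) → 272
combine ep(177), 182 → 359
combine 272, 359 → 631
Total encoded bits = sum of merged weights = 182 + 272 + 359 + 631 = 1444.

1444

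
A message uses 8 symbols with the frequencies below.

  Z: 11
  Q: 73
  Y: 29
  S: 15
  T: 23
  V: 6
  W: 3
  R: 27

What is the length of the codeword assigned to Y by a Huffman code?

3

Repeatedly merge the two smallest:
combine W(3), V(6) → 9
combine 9, Z(11) → 20
combine S(15), 20 → 35
combine T(23), R(27) → 50
combine Y(29), 35 → 64
combine 50, 64 → 114
combine Q(73), 114 → 187
The subtree containing Y is merged 3 times, so code length = 3.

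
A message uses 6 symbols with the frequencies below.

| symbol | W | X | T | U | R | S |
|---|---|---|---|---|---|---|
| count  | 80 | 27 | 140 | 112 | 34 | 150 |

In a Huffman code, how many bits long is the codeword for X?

Build the tree from the bottom:
X(27) + R(34) → 61
61 + W(80) → 141
U(112) + T(140) → 252
141 + S(150) → 291
252 + 291 → 543
The subtree containing X is merged 4 times, so code length = 4.

4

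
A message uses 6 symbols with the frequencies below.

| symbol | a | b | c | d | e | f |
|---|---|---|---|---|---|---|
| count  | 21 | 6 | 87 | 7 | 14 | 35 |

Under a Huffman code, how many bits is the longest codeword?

Merge the two lowest-weight nodes at each step:
combine b(6), d(7) → 13
combine 13, e(14) → 27
combine a(21), 27 → 48
combine f(35), 48 → 83
combine 83, c(87) → 170
Maximum depth reached is 5.

5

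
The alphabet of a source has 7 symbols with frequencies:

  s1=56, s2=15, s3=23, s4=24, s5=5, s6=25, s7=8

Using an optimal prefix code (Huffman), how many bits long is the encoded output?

397

Merge the two smallest weights repeatedly:
s5(5) + s7(8) → 13
13 + s2(15) → 28
s3(23) + s4(24) → 47
s6(25) + 28 → 53
47 + 53 → 100
s1(56) + 100 → 156
The encoded length is the sum of every internal node's weight: 13 + 28 + 47 + 53 + 100 + 156 = 397 bits.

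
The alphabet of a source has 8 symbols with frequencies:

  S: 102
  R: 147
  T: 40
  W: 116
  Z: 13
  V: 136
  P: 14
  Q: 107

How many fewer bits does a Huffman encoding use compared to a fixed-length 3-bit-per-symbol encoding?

Fixed-length: 3 bits × 675 symbols = 2025 bits.
Huffman merges:
combine Z(13), P(14) → 27
combine 27, T(40) → 67
combine 67, S(102) → 169
combine Q(107), W(116) → 223
combine V(136), R(147) → 283
combine 169, 223 → 392
combine 283, 392 → 675
Huffman total = 27 + 67 + 169 + 223 + 283 + 392 + 675 = 1836 bits.
Saving = 2025 − 1836 = 189 bits.

189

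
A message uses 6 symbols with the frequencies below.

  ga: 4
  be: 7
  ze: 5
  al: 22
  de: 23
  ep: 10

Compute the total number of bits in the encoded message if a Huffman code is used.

Build the Huffman tree bottom-up:
combine ga(4), ze(5) → 9
combine be(7), 9 → 16
combine ep(10), 16 → 26
combine al(22), de(23) → 45
combine 26, 45 → 71
Each symbol's bit-cost is frequency × depth; summing gives 167 bits (equivalently 9 + 16 + 26 + 45 + 71).

167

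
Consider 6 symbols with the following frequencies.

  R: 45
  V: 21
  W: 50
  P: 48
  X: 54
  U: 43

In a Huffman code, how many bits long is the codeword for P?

3

Repeatedly merge the two smallest:
V(21) + U(43) → 64
R(45) + P(48) → 93
W(50) + X(54) → 104
64 + 93 → 157
104 + 157 → 261
P sits 3 levels below the root, so its codeword is 3 bits.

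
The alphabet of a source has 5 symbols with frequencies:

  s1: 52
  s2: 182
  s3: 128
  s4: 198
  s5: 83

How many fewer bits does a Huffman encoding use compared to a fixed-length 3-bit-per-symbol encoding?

508

Fixed-length: 3 bits × 643 symbols = 1929 bits.
Huffman merges:
merge s1(52) and s5(83): 135
merge s3(128) and 135: 263
merge s2(182) and s4(198): 380
merge 263 and 380: 643
Huffman total = 135 + 263 + 380 + 643 = 1421 bits.
Saving = 1929 − 1421 = 508 bits.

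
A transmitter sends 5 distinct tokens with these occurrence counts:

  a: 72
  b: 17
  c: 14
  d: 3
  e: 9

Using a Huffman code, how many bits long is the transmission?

196

Greedily combine the two least-frequent nodes:
combine d(3), e(9) → 12
combine 12, c(14) → 26
combine b(17), 26 → 43
combine 43, a(72) → 115
The encoded length is the sum of every internal node's weight: 12 + 26 + 43 + 115 = 196 bits.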